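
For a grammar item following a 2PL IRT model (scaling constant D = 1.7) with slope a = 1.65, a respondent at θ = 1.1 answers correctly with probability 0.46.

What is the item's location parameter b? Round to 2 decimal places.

P(θ) = 1 / (1 + exp(−D·a(θ − b)))
logit(0.46) = ln(0.46/0.54) = -0.1603
b = θ − logit/(1.7·a) = 1.1 − (-0.1603)/2.8050 = 1.1572

1.16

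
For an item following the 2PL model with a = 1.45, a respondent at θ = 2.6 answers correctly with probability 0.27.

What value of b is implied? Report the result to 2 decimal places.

P(θ) = 1 / (1 + exp(−a(θ − b)))
logit(0.27) = ln(0.27/0.73) = -0.9946
b = θ − logit/(a) = 2.6 − (-0.9946)/1.4500 = 3.2859

3.29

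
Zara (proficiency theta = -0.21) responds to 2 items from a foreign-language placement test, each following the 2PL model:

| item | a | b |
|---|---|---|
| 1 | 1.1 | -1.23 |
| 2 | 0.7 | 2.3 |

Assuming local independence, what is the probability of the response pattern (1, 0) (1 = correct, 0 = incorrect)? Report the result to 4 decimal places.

P(theta) = 1 / (1 + exp(−a(theta − b)))
P_1 = 1/(1+e^{-1.1220}) = 0.7544
P_2 = 1/(1+e^{1.7570}) = 0.1472
L = P_1 × (1−P_2) = 0.7544 × 0.8528 = 0.64334

0.6433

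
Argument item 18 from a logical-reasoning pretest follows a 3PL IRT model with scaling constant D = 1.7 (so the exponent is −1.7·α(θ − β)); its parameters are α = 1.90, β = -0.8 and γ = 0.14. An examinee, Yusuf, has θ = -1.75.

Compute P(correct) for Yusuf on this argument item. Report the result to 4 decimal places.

0.1782

P(θ) = γ + (1 − γ) · 1 / (1 + exp(−D·α(θ − β)))
Exponent: 1.7 × 1.90 × (-1.75 − (-0.8)) = -3.0685
1/(1 + e^{3.0685}) = 0.0444
P = 0.14 + 0.86 × 0.0444 = 0.1782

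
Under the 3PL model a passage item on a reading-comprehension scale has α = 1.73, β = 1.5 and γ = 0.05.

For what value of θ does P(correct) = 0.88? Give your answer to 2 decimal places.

2.62

P(θ) = γ + (1 − γ) · 1 / (1 + exp(−α(θ − β)))
Remove guessing floor: (0.88 − 0.05)/(1 − 0.05) = 0.8737
logit = ln(0.8737/0.1263) = 1.9339
θ = β + logit/(α) = 1.5 + 1.9339/1.7300 = 2.6179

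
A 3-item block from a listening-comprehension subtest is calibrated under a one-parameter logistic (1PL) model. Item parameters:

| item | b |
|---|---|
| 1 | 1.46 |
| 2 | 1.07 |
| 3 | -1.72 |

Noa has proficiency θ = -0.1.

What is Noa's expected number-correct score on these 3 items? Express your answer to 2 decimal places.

1.25

P(θ) = 1 / (1 + exp(−(θ − b)))
P_1 = 1/(1+e^{1.5600}) = 0.1736
P_2 = 1/(1+e^{1.1700}) = 0.2369
P_3 = 1/(1+e^{-1.6200}) = 0.8348
E[score] = 0.1736 + 0.2369 + 0.8348 = 1.2453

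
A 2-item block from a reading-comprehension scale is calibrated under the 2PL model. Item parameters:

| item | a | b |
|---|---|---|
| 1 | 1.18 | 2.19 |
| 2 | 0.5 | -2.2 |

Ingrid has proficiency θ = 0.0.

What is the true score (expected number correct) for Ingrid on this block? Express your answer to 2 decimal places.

P(θ) = 1 / (1 + exp(−a(θ − b)))
P_1 = 1/(1+e^{2.5842}) = 0.0702
P_2 = 1/(1+e^{-1.1000}) = 0.7503
E[score] = 0.0702 + 0.7503 = 0.8204

0.82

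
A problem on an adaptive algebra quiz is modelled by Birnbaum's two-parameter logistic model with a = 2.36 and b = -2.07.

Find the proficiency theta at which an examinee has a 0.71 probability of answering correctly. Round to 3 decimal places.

-1.691

P(theta) = 1 / (1 + exp(−a(theta − b)))
logit = ln(0.7100/0.2900) = 0.8954
theta = b + logit/(a) = -2.07 + 0.8954/2.3600 = -1.6906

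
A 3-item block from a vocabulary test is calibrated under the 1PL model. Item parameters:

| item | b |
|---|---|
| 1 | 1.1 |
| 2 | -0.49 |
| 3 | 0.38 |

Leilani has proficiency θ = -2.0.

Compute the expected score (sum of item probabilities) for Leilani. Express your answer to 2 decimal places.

P(θ) = 1 / (1 + exp(−(θ − b)))
P_1 = 1/(1+e^{3.1000}) = 0.0431
P_2 = 1/(1+e^{1.5100}) = 0.1809
P_3 = 1/(1+e^{2.3800}) = 0.0847
E[score] = 0.0431 + 0.1809 + 0.0847 = 0.3088

0.31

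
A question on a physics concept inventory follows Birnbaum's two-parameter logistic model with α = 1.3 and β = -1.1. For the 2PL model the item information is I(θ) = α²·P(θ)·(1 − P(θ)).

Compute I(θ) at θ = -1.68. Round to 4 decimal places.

P = 1/(1+e^{0.7540}) = 0.3200
P(1−P) = 0.3200 × 0.6800 = 0.2176
I = α² × P(1−P) = 1.3² × 0.2176 = 0.36771

0.3677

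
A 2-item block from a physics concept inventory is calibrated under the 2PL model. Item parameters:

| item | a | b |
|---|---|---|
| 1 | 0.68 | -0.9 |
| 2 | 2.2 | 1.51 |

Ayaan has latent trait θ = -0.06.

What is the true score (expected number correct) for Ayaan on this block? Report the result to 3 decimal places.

P(θ) = 1 / (1 + exp(−a(θ − b)))
P_1 = 1/(1+e^{-0.5712}) = 0.6390
P_2 = 1/(1+e^{3.4540}) = 0.0306
E[score] = 0.6390 + 0.0306 = 0.6697

0.670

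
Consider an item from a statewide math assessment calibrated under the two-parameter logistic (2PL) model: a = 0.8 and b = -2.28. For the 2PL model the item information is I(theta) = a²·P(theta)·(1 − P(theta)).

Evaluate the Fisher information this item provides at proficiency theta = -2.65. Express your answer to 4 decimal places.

P = 1/(1+e^{0.2960}) = 0.4265
P(1−P) = 0.4265 × 0.5735 = 0.2446
I = a² × P(1−P) = 0.8² × 0.2446 = 0.15655

0.1565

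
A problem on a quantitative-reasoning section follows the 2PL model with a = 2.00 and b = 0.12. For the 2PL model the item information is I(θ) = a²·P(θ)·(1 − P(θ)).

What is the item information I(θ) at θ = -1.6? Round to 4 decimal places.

0.1204

P = 1/(1+e^{3.4400}) = 0.0311
P(1−P) = 0.0311 × 0.9689 = 0.0301
I = a² × P(1−P) = 2.00² × 0.0301 = 0.12041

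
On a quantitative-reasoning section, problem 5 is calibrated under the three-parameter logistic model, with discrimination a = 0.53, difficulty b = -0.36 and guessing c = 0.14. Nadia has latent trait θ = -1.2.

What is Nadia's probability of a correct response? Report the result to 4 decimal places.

P(θ) = c + (1 − c) · 1 / (1 + exp(−a(θ − b)))
Exponent: 0.53 × (-1.2 − (-0.36)) = -0.4452
1/(1 + e^{0.4452}) = 0.3905
P = 0.14 + 0.86 × 0.3905 = 0.4758

0.4758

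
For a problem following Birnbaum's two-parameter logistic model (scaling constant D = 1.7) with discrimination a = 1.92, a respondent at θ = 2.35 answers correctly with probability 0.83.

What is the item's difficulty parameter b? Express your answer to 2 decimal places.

1.86

P(θ) = 1 / (1 + exp(−D·a(θ − b)))
logit(0.83) = ln(0.83/0.17) = 1.5856
b = θ − logit/(1.7·a) = 2.35 − 1.5856/3.2640 = 1.8642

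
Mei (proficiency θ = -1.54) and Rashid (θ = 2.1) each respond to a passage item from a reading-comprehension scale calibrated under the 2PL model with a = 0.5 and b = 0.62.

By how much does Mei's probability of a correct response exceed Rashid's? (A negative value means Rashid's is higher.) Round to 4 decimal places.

P(θ) = 1 / (1 + exp(−a(θ − b)))
P(Mei) = 0.2535  [exponent -1.0800]
P(Rashid) = 0.6770  [exponent 0.7400]
Difference = 0.2535 − 0.6770 = -0.4235

-0.4235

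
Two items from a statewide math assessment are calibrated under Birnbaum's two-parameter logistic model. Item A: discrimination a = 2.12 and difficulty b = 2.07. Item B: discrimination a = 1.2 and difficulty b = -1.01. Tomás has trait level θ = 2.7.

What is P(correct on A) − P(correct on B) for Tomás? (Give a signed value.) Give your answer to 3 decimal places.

P(θ) = 1 / (1 + exp(−a(θ − b)))
P_A = 0.7918
P_B = 0.9885
P_A − P_B = -0.1967

-0.197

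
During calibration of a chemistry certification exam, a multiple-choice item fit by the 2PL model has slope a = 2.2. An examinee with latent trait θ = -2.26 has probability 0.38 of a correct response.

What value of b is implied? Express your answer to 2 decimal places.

-2.04

P(θ) = 1 / (1 + exp(−a(θ − b)))
logit(0.38) = ln(0.38/0.62) = -0.4895
b = θ − logit/(a) = -2.26 − (-0.4895)/2.2000 = -2.0375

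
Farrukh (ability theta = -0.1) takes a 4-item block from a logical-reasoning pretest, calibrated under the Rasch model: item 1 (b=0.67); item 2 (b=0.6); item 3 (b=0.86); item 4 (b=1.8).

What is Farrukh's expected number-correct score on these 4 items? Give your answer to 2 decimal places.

P(theta) = 1 / (1 + exp(−(theta − b)))
P_1 = 1/(1+e^{0.7700}) = 0.3165
P_2 = 1/(1+e^{0.7000}) = 0.3318
P_3 = 1/(1+e^{0.9600}) = 0.2769
P_4 = 1/(1+e^{1.9000}) = 0.1301
E[score] = 0.3165 + 0.3318 + 0.2769 + 0.1301 = 1.0553

1.06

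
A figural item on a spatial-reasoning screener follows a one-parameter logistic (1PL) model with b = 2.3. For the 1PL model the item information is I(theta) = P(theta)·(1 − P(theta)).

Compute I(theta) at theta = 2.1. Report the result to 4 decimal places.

P = 1/(1+e^{0.2000}) = 0.4502
P(1−P) = 0.4502 × 0.5498 = 0.2475
I = P(1−P) = 0.24752

0.2475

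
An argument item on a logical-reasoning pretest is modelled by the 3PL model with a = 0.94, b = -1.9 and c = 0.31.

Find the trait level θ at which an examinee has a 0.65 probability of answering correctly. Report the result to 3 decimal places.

P(θ) = c + (1 − c) · 1 / (1 + exp(−a(θ − b)))
Remove guessing floor: (0.65 − 0.31)/(1 − 0.31) = 0.4928
logit = ln(0.4928/0.5072) = -0.0290
θ = b + logit/(a) = -1.9 + (-0.0290)/0.9400 = -1.9308

-1.931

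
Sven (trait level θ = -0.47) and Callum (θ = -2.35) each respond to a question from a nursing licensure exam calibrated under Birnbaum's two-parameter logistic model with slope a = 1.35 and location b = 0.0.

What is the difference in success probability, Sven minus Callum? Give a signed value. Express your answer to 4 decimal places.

P(θ) = 1 / (1 + exp(−a(θ − b)))
P(Sven) = 0.3465  [exponent -0.6345]
P(Callum) = 0.0402  [exponent -3.1725]
Difference = 0.3465 − 0.0402 = 0.3063

0.3063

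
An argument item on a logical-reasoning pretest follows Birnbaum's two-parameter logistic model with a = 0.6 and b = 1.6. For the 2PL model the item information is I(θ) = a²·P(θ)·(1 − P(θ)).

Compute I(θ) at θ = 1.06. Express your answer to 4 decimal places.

0.0877

P = 1/(1+e^{0.3240}) = 0.4197
P(1−P) = 0.4197 × 0.5803 = 0.2436
I = a² × P(1−P) = 0.6² × 0.2436 = 0.08768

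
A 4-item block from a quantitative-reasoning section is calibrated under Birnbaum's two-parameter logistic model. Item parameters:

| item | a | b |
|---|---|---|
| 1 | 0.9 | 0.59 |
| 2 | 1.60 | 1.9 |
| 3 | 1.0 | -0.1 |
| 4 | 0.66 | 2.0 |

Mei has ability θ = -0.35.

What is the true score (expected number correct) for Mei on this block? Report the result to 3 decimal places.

0.940

P(θ) = 1 / (1 + exp(−a(θ − b)))
P_1 = 1/(1+e^{0.8460}) = 0.3003
P_2 = 1/(1+e^{3.6000}) = 0.0266
P_3 = 1/(1+e^{0.2500}) = 0.4378
P_4 = 1/(1+e^{1.5510}) = 0.1749
E[score] = 0.3003 + 0.0266 + 0.4378 + 0.1749 = 0.9396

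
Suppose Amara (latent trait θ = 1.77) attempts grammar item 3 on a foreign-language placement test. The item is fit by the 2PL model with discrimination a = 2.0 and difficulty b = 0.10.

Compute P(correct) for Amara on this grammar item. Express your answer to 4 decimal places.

0.9658

P(θ) = 1 / (1 + exp(−a(θ − b)))
Exponent: 2.0 × (1.77 − 0.10) = 3.3400
1/(1 + e^{-3.3400}) = 0.9658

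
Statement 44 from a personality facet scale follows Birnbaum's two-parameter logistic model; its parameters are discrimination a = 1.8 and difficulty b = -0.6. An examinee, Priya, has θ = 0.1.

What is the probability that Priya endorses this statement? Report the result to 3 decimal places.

P(θ) = 1 / (1 + exp(−a(θ − b)))
Exponent: 1.8 × (0.1 − (-0.6)) = 1.2600
1/(1 + e^{-1.2600}) = 0.7790

0.779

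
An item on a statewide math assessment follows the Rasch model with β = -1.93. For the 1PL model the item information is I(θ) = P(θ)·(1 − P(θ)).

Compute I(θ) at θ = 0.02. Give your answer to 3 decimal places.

P = 1/(1+e^{-1.9500}) = 0.8754
P(1−P) = 0.8754 × 0.1246 = 0.1090
I = P(1−P) = 0.10904

0.109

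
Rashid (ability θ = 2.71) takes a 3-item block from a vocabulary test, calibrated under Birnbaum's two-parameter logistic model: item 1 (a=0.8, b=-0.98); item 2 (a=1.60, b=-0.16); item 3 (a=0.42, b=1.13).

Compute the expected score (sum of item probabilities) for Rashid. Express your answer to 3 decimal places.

P(θ) = 1 / (1 + exp(−a(θ − b)))
P_1 = 1/(1+e^{-2.9520}) = 0.9504
P_2 = 1/(1+e^{-4.5920}) = 0.9900
P_3 = 1/(1+e^{-0.6636}) = 0.6601
E[score] = 0.9504 + 0.9900 + 0.6601 = 2.6004

2.600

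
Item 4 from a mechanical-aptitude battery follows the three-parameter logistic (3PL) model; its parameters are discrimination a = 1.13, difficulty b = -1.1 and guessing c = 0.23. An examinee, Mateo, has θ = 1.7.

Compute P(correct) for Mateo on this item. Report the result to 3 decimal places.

0.969

P(θ) = c + (1 − c) · 1 / (1 + exp(−a(θ − b)))
Exponent: 1.13 × (1.7 − (-1.1)) = 3.1640
1/(1 + e^{-3.1640}) = 0.9595
P = 0.23 + 0.77 × 0.9595 = 0.9688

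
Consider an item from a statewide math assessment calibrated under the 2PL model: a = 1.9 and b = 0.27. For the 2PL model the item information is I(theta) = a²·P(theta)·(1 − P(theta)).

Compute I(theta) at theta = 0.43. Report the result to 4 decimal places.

P = 1/(1+e^{-0.3040}) = 0.5754
P(1−P) = 0.5754 × 0.4246 = 0.2443
I = a² × P(1−P) = 1.9² × 0.2443 = 0.88197

0.8820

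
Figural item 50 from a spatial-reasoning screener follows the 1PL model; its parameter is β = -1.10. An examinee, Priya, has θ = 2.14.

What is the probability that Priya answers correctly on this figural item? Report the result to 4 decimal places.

P(θ) = 1 / (1 + exp(−(θ − β)))
Exponent: (2.14 − (-1.10)) = 3.2400
1/(1 + e^{-3.2400}) = 0.9623
P = 0.9623

0.9623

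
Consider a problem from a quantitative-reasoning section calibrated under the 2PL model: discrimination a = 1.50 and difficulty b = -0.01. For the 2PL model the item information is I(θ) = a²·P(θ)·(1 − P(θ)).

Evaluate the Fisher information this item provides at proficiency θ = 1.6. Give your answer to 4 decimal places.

0.1694

P = 1/(1+e^{-2.4150}) = 0.9180
P(1−P) = 0.9180 × 0.0820 = 0.0753
I = a² × P(1−P) = 1.50² × 0.0753 = 0.16944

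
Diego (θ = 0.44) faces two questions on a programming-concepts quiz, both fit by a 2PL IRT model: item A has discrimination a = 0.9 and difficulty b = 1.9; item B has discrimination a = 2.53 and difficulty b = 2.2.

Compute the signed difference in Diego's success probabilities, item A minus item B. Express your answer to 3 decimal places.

P(θ) = 1 / (1 + exp(−a(θ − b)))
P_A = 0.2118
P_B = 0.0115
P_A − P_B = 0.2003

0.200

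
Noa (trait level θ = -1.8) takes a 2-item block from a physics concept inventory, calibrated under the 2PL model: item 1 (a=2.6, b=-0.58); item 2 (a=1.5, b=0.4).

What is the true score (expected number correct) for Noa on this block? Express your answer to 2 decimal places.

0.08

P(θ) = 1 / (1 + exp(−a(θ − b)))
P_1 = 1/(1+e^{3.1720}) = 0.0402
P_2 = 1/(1+e^{3.3000}) = 0.0356
E[score] = 0.0402 + 0.0356 = 0.0758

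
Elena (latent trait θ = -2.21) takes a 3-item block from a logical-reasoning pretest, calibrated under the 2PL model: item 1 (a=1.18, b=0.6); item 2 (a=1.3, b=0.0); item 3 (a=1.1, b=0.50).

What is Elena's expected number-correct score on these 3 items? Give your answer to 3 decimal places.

0.137

P(θ) = 1 / (1 + exp(−a(θ − b)))
P_1 = 1/(1+e^{3.3158}) = 0.0350
P_2 = 1/(1+e^{2.8730}) = 0.0535
P_3 = 1/(1+e^{2.9810}) = 0.0483
E[score] = 0.0350 + 0.0535 + 0.0483 = 0.1368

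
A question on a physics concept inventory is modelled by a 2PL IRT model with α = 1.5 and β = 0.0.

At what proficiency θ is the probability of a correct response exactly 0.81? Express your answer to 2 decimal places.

0.97

P(θ) = 1 / (1 + exp(−α(θ − β)))
logit = ln(0.8100/0.1900) = 1.4500
θ = β + logit/(α) = 0.0 + 1.4500/1.5000 = 0.9667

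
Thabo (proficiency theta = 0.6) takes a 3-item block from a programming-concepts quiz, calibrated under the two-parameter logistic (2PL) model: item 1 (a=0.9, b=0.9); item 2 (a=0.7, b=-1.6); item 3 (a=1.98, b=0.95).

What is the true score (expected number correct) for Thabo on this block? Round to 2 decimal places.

1.59

P(theta) = 1 / (1 + exp(−a(theta − b)))
P_1 = 1/(1+e^{0.2700}) = 0.4329
P_2 = 1/(1+e^{-1.5400}) = 0.8235
P_3 = 1/(1+e^{0.6930}) = 0.3334
E[score] = 0.4329 + 0.8235 + 0.3334 = 1.5897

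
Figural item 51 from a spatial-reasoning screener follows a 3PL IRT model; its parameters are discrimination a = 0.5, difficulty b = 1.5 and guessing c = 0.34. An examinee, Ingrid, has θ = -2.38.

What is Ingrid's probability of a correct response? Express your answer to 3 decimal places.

0.423

P(θ) = c + (1 − c) · 1 / (1 + exp(−a(θ − b)))
Exponent: 0.5 × (-2.38 − 1.5) = -1.9400
1/(1 + e^{1.9400}) = 0.1256
P = 0.34 + 0.66 × 0.1256 = 0.4229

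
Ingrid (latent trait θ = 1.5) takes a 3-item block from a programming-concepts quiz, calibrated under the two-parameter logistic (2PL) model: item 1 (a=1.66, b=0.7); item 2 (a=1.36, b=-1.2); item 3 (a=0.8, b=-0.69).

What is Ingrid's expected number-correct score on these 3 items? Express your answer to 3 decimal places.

2.618

P(θ) = 1 / (1 + exp(−a(θ − b)))
P_1 = 1/(1+e^{-1.3280}) = 0.7905
P_2 = 1/(1+e^{-3.6720}) = 0.9752
P_3 = 1/(1+e^{-1.7520}) = 0.8522
E[score] = 0.7905 + 0.9752 + 0.8522 = 2.6179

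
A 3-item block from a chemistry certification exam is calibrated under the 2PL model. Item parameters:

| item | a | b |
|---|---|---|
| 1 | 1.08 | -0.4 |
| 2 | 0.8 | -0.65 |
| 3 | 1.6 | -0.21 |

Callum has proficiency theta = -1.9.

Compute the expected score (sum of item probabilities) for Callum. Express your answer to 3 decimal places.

P(theta) = 1 / (1 + exp(−a(theta − b)))
P_1 = 1/(1+e^{1.6200}) = 0.1652
P_2 = 1/(1+e^{1.0000}) = 0.2689
P_3 = 1/(1+e^{2.7040}) = 0.0627
E[score] = 0.1652 + 0.2689 + 0.0627 = 0.4969

0.497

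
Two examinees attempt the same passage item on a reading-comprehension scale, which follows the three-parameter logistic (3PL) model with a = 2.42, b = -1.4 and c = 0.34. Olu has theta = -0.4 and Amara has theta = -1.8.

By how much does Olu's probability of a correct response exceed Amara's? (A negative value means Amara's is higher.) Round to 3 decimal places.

P(theta) = c + (1 − c) · 1 / (1 + exp(−a(theta − b)))
P(Olu) = 0.9461  [exponent 2.4200]
P(Amara) = 0.5217  [exponent -0.9680]
Difference = 0.9461 − 0.5217 = 0.4244

0.424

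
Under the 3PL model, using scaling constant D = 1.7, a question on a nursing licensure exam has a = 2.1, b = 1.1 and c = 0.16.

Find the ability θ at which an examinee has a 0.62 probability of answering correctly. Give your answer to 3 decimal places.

P(θ) = c + (1 − c) · 1 / (1 + exp(−D·a(θ − b)))
Remove guessing floor: (0.62 − 0.16)/(1 − 0.16) = 0.5476
logit = ln(0.5476/0.4524) = 0.1911
θ = b + logit/(1.7·a) = 1.1 + 0.1911/3.5700 = 1.1535

1.154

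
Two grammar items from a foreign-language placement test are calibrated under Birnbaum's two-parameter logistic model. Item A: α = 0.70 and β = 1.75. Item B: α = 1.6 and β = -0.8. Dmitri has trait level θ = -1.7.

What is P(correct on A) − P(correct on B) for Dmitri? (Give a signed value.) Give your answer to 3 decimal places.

-0.110

P(θ) = 1 / (1 + exp(−α(θ − β)))
P_A = 0.0820
P_B = 0.1915
P_A − P_B = -0.1095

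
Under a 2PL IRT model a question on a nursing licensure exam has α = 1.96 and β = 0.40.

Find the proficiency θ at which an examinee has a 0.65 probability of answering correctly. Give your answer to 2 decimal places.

P(θ) = 1 / (1 + exp(−α(θ − β)))
logit = ln(0.6500/0.3500) = 0.6190
θ = β + logit/(α) = 0.40 + 0.6190/1.9600 = 0.7158

0.72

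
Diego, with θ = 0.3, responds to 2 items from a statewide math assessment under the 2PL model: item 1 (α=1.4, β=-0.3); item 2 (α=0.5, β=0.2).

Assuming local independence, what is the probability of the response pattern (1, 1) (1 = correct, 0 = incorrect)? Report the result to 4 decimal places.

0.3580

P(θ) = 1 / (1 + exp(−α(θ − β)))
P_1 = 1/(1+e^{-0.8400}) = 0.6985
P_2 = 1/(1+e^{-0.0500}) = 0.5125
L = P_1 × P_2 = 0.6985 × 0.5125 = 0.35796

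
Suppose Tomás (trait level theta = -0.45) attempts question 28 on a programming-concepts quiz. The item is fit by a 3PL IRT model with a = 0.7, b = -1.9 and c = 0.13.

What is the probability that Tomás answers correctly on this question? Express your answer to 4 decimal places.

0.7686

P(theta) = c + (1 − c) · 1 / (1 + exp(−a(theta − b)))
Exponent: 0.7 × (-0.45 − (-1.9)) = 1.0150
1/(1 + e^{-1.0150}) = 0.7340
P = 0.13 + 0.87 × 0.7340 = 0.7686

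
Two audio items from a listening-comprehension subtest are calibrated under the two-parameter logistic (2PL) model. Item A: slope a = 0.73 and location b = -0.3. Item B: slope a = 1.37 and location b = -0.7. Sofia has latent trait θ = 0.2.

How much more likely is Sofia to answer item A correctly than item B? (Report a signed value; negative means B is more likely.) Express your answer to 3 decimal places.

P(θ) = 1 / (1 + exp(−a(θ − b)))
P_A = 0.5903
P_B = 0.7743
P_A − P_B = -0.1841

-0.184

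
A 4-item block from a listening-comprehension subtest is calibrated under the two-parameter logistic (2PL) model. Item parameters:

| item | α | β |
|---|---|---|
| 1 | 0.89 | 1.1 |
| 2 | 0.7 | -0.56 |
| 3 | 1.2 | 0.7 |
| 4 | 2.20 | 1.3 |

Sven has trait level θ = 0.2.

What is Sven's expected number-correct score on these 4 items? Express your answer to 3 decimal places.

1.376

P(θ) = 1 / (1 + exp(−α(θ − β)))
P_1 = 1/(1+e^{0.8010}) = 0.3098
P_2 = 1/(1+e^{-0.5320}) = 0.6299
P_3 = 1/(1+e^{0.6000}) = 0.3543
P_4 = 1/(1+e^{2.4200}) = 0.0817
E[score] = 0.3098 + 0.6299 + 0.3543 + 0.0817 = 1.3758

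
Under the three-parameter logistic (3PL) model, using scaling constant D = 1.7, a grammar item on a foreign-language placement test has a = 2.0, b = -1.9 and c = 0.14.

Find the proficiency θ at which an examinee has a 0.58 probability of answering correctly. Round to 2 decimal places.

-1.89

P(θ) = c + (1 − c) · 1 / (1 + exp(−D·a(θ − b)))
Remove guessing floor: (0.58 − 0.14)/(1 − 0.14) = 0.5116
logit = ln(0.5116/0.4884) = 0.0465
θ = b + logit/(1.7·a) = -1.9 + 0.0465/3.4000 = -1.8863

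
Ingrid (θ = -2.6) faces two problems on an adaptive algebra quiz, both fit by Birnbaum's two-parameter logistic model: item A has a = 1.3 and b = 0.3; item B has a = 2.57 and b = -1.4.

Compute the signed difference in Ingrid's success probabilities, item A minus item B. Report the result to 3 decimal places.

P(θ) = 1 / (1 + exp(−a(θ − b)))
P_A = 0.0225
P_B = 0.0438
P_A − P_B = -0.0212

-0.021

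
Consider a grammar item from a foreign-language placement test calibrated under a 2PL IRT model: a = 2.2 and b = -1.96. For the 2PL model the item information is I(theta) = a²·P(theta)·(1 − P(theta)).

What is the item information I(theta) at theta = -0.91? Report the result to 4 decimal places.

P = 1/(1+e^{-2.3100}) = 0.9097
P(1−P) = 0.9097 × 0.0903 = 0.0821
I = a² × P(1−P) = 2.2² × 0.0821 = 0.39758

0.3976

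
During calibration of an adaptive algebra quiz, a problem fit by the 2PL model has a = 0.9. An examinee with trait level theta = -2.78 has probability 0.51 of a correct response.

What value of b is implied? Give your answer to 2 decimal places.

-2.82

P(theta) = 1 / (1 + exp(−a(theta − b)))
logit(0.51) = ln(0.51/0.49) = 0.0400
b = theta − logit/(a) = -2.78 − 0.0400/0.9000 = -2.8245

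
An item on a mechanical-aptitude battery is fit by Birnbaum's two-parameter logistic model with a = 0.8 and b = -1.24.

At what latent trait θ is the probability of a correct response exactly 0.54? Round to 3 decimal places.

-1.040

P(θ) = 1 / (1 + exp(−a(θ − b)))
logit = ln(0.5400/0.4600) = 0.1603
θ = b + logit/(a) = -1.24 + 0.1603/0.8000 = -1.0396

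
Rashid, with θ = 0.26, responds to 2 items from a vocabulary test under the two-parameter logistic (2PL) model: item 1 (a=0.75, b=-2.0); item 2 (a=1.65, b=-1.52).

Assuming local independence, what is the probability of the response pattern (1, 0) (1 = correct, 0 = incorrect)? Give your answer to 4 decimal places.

0.0425

P(θ) = 1 / (1 + exp(−a(θ − b)))
P_1 = 1/(1+e^{-1.6950}) = 0.8449
P_2 = 1/(1+e^{-2.9370}) = 0.9496
L = P_1 × (1−P_2) = 0.8449 × 0.0504 = 0.04254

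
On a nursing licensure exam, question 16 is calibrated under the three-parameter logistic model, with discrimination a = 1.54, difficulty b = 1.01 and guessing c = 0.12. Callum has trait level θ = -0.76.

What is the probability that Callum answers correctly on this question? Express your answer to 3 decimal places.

P(θ) = c + (1 − c) · 1 / (1 + exp(−a(θ − b)))
Exponent: 1.54 × (-0.76 − 1.01) = -2.7258
1/(1 + e^{2.7258}) = 0.0615
P = 0.12 + 0.88 × 0.0615 = 0.1741

0.174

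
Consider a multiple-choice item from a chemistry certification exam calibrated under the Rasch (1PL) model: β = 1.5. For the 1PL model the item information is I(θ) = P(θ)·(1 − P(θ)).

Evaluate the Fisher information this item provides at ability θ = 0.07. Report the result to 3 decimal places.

P = 1/(1+e^{1.4300}) = 0.1931
P(1−P) = 0.1931 × 0.8069 = 0.1558
I = P(1−P) = 0.15581

0.156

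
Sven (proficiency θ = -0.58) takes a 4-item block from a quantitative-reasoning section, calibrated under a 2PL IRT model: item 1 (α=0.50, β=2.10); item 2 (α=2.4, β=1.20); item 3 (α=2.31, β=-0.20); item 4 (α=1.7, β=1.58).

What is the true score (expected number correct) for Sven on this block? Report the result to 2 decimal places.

0.54

P(θ) = 1 / (1 + exp(−α(θ − β)))
P_1 = 1/(1+e^{1.3400}) = 0.2075
P_2 = 1/(1+e^{4.2720}) = 0.0138
P_3 = 1/(1+e^{0.8778}) = 0.2936
P_4 = 1/(1+e^{3.6720}) = 0.0248
E[score] = 0.2075 + 0.0138 + 0.2936 + 0.0248 = 0.5397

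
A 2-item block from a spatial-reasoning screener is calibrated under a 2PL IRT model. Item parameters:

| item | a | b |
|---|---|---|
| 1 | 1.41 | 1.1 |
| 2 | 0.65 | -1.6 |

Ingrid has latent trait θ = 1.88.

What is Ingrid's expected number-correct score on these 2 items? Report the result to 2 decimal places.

P(θ) = 1 / (1 + exp(−a(θ − b)))
P_1 = 1/(1+e^{-1.0998}) = 0.7502
P_2 = 1/(1+e^{-2.2620}) = 0.9057
E[score] = 0.7502 + 0.9057 = 1.6559

1.66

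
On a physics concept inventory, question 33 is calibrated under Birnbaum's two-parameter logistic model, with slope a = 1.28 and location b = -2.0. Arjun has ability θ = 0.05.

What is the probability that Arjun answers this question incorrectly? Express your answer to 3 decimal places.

P(θ) = 1 / (1 + exp(−a(θ − b)))
Exponent: 1.28 × (0.05 − (-2.0)) = 2.6240
1/(1 + e^{-2.6240}) = 0.9324
P(incorrect) = 1 − 0.9324 = 0.0676

0.068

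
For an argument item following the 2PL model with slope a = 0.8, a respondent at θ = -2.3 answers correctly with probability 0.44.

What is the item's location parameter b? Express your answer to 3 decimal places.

-1.999

P(θ) = 1 / (1 + exp(−a(θ − b)))
logit(0.44) = ln(0.44/0.56) = -0.2412
b = θ − logit/(a) = -2.3 − (-0.2412)/0.8000 = -1.9985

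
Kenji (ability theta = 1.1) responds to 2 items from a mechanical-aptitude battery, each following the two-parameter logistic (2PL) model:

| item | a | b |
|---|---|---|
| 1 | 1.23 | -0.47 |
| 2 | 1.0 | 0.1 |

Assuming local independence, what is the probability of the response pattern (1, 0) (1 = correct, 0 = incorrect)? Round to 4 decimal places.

P(theta) = 1 / (1 + exp(−a(theta − b)))
P_1 = 1/(1+e^{-1.9311}) = 0.8734
P_2 = 1/(1+e^{-1.0000}) = 0.7311
L = P_1 × (1−P_2) = 0.8734 × 0.2689 = 0.23489

0.2349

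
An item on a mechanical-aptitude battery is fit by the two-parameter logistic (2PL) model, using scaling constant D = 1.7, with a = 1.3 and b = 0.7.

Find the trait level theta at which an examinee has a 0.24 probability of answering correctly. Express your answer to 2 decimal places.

0.18

P(theta) = 1 / (1 + exp(−D·a(theta − b)))
logit = ln(0.2400/0.7600) = -1.1527
theta = b + logit/(1.7·a) = 0.7 + (-1.1527)/2.2100 = 0.1784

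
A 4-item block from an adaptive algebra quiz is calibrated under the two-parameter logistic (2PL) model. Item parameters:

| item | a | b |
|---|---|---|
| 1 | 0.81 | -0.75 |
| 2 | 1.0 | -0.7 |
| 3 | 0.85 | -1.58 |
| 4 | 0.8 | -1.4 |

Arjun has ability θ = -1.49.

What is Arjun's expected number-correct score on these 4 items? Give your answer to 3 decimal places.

1.668

P(θ) = 1 / (1 + exp(−a(θ − b)))
P_1 = 1/(1+e^{0.5994}) = 0.3545
P_2 = 1/(1+e^{0.7900}) = 0.3122
P_3 = 1/(1+e^{-0.0765}) = 0.5191
P_4 = 1/(1+e^{0.0720}) = 0.4820
E[score] = 0.3545 + 0.3122 + 0.5191 + 0.4820 = 1.6678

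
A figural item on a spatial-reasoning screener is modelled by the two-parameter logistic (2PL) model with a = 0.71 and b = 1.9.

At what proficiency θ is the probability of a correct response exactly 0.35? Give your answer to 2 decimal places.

1.03

P(θ) = 1 / (1 + exp(−a(θ − b)))
logit = ln(0.3500/0.6500) = -0.6190
θ = b + logit/(a) = 1.9 + (-0.6190)/0.7100 = 1.0281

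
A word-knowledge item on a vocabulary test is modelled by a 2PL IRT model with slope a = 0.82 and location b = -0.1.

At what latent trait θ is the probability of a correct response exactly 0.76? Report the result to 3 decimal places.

P(θ) = 1 / (1 + exp(−a(θ − b)))
logit = ln(0.7600/0.2400) = 1.1527
θ = b + logit/(a) = -0.1 + 1.1527/0.8200 = 1.3057

1.306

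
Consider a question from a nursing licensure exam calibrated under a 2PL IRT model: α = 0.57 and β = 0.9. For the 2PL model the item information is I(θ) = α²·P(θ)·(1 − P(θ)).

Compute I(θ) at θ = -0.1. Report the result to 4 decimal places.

0.0750

P = 1/(1+e^{0.5700}) = 0.3612
P(1−P) = 0.3612 × 0.6388 = 0.2307
I = α² × P(1−P) = 0.57² × 0.2307 = 0.07497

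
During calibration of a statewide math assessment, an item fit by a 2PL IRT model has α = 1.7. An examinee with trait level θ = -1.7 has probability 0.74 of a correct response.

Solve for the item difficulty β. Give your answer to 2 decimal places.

P(θ) = 1 / (1 + exp(−α(θ − β)))
logit(0.74) = ln(0.74/0.26) = 1.0460
β = θ − logit/(α) = -1.7 − 1.0460/1.7000 = -2.3153

-2.32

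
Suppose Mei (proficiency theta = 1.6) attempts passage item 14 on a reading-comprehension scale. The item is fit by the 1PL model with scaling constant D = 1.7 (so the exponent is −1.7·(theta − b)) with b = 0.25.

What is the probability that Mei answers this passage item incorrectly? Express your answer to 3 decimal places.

P(theta) = 1 / (1 + exp(−D·(theta − b)))
Exponent: 1.7 × (1.6 − 0.25) = 2.2950
1/(1 + e^{-2.2950}) = 0.9085
P = 0.9085
P(incorrect) = 1 − 0.9085 = 0.0915

0.092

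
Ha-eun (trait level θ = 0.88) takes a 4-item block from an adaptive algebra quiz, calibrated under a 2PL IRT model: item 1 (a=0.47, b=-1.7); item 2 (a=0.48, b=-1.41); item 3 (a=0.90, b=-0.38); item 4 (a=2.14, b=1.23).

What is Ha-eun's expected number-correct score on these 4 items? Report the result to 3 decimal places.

P(θ) = 1 / (1 + exp(−a(θ − b)))
P_1 = 1/(1+e^{-1.2126}) = 0.7708
P_2 = 1/(1+e^{-1.0992}) = 0.7501
P_3 = 1/(1+e^{-1.1340}) = 0.7566
P_4 = 1/(1+e^{0.7490}) = 0.3210
E[score] = 0.7708 + 0.7501 + 0.7566 + 0.3210 = 2.5985

2.598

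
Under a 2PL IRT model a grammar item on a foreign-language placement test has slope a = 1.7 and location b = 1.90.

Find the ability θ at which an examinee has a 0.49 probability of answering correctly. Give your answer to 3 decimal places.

P(θ) = 1 / (1 + exp(−a(θ − b)))
logit = ln(0.4900/0.5100) = -0.0400
θ = b + logit/(a) = 1.90 + (-0.0400)/1.7000 = 1.8765

1.876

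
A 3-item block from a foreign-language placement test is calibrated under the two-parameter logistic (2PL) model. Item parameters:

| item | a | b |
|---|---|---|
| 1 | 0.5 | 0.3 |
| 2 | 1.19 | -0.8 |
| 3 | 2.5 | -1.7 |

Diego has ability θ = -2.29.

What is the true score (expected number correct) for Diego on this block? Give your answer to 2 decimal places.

0.55

P(θ) = 1 / (1 + exp(−a(θ − b)))
P_1 = 1/(1+e^{1.2950}) = 0.2150
P_2 = 1/(1+e^{1.7731}) = 0.1452
P_3 = 1/(1+e^{1.4750}) = 0.1862
E[score] = 0.2150 + 0.1452 + 0.1862 = 0.5463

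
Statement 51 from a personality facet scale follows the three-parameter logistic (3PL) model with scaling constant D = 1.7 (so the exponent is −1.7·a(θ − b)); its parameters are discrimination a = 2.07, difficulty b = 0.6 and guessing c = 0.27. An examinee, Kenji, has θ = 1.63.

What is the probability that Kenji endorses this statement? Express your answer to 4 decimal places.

0.9810

P(θ) = c + (1 − c) · 1 / (1 + exp(−D·a(θ − b)))
Exponent: 1.7 × 2.07 × (1.63 − 0.6) = 3.6246
1/(1 + e^{-3.6246}) = 0.9740
P = 0.27 + 0.73 × 0.9740 = 0.9810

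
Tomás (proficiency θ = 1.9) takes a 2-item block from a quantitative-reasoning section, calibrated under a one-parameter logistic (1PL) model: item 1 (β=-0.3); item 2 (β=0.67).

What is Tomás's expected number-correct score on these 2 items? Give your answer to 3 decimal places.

1.674

P(θ) = 1 / (1 + exp(−(θ − β)))
P_1 = 1/(1+e^{-2.2000}) = 0.9002
P_2 = 1/(1+e^{-1.2300}) = 0.7738
E[score] = 0.9002 + 0.7738 = 1.6741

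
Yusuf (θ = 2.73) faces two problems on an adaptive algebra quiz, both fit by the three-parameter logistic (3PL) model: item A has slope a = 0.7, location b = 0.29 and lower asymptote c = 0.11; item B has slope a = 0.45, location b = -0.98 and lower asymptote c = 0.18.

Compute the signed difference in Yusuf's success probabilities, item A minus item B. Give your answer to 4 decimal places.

-0.0066

P(θ) = c + (1 − c) · 1 / (1 + exp(−a(θ − b)))
P_A = 0.8635
P_B = 0.8700
P_A − P_B = -0.0066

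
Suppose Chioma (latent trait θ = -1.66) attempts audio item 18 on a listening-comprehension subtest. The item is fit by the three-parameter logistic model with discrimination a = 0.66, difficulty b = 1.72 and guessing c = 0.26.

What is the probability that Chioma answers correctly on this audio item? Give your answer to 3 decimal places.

0.332

P(θ) = c + (1 − c) · 1 / (1 + exp(−a(θ − b)))
Exponent: 0.66 × (-1.66 − 1.72) = -2.2308
1/(1 + e^{2.2308}) = 0.0970
P = 0.26 + 0.74 × 0.0970 = 0.3318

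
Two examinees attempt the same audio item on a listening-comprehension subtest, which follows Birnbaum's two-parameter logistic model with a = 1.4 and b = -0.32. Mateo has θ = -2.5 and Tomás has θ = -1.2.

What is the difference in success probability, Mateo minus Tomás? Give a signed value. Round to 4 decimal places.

-0.1807

P(θ) = 1 / (1 + exp(−a(θ − b)))
P(Mateo) = 0.0451  [exponent -3.0520]
P(Tomás) = 0.2258  [exponent -1.2320]
Difference = 0.0451 − 0.2258 = -0.1807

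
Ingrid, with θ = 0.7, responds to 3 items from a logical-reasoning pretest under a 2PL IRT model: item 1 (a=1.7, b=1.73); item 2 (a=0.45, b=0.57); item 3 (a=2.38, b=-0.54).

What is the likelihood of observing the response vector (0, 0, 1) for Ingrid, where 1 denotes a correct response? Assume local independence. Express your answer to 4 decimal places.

P(θ) = 1 / (1 + exp(−a(θ − b)))
P_1 = 1/(1+e^{1.7510}) = 0.1479
P_2 = 1/(1+e^{-0.0585}) = 0.5146
P_3 = 1/(1+e^{-2.9512}) = 0.9503
L = (1−P_1) × (1−P_2) × P_3 = 0.8521 × 0.4854 × 0.9503 = 0.39303

0.3930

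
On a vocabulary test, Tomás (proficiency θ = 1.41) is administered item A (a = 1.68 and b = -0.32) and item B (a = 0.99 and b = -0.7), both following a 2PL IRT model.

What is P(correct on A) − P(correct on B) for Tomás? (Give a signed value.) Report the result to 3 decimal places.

0.058

P(θ) = 1 / (1 + exp(−a(θ − b)))
P_A = 0.9482
P_B = 0.8898
P_A − P_B = 0.0583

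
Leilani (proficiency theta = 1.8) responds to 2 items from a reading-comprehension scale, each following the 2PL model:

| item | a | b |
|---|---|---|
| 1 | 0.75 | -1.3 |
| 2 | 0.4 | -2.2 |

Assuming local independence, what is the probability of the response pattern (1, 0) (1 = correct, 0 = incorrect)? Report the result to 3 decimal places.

P(theta) = 1 / (1 + exp(−a(theta − b)))
P_1 = 1/(1+e^{-2.3250}) = 0.9109
P_2 = 1/(1+e^{-1.6000}) = 0.8320
L = P_1 × (1−P_2) = 0.9109 × 0.1680 = 0.15302

0.153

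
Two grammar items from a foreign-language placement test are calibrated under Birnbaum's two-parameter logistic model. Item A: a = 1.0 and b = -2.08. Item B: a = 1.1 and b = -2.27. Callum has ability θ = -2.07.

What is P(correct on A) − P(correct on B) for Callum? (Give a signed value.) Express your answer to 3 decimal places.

-0.052

P(θ) = 1 / (1 + exp(−a(θ − b)))
P_A = 0.5025
P_B = 0.5548
P_A − P_B = -0.0523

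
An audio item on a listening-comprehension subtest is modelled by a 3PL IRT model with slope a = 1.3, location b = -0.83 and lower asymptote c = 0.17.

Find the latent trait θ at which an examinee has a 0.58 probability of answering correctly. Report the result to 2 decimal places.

P(θ) = c + (1 − c) · 1 / (1 + exp(−a(θ − b)))
Remove guessing floor: (0.58 − 0.17)/(1 − 0.17) = 0.4940
logit = ln(0.4940/0.5060) = -0.0241
θ = b + logit/(a) = -0.83 + (-0.0241)/1.3000 = -0.8485

-0.85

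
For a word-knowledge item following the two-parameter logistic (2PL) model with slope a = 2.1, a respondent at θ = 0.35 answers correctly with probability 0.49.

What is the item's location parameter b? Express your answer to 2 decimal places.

0.37

P(θ) = 1 / (1 + exp(−a(θ − b)))
logit(0.49) = ln(0.49/0.51) = -0.0400
b = θ − logit/(a) = 0.35 − (-0.0400)/2.1000 = 0.3691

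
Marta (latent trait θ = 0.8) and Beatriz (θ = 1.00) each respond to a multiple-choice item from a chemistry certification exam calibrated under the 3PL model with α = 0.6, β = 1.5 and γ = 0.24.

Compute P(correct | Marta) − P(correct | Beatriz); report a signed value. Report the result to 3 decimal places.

P(θ) = γ + (1 − γ) · 1 / (1 + exp(−α(θ − β)))
P(Marta) = 0.5414  [exponent -0.4200]
P(Beatriz) = 0.5634  [exponent -0.3000]
Difference = 0.5414 − 0.5634 = -0.0221

-0.022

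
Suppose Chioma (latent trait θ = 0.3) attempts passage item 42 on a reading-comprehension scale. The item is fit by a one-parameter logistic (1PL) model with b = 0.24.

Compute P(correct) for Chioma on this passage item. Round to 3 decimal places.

P(θ) = 1 / (1 + exp(−(θ − b)))
Exponent: (0.3 − 0.24) = 0.0600
1/(1 + e^{-0.0600}) = 0.5150
P = 0.5150

0.515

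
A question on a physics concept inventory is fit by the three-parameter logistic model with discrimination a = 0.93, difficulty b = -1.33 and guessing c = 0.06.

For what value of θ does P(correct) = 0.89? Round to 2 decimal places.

0.84

P(θ) = c + (1 − c) · 1 / (1 + exp(−a(θ − b)))
Remove guessing floor: (0.89 − 0.06)/(1 − 0.06) = 0.8830
logit = ln(0.8830/0.1170) = 2.0209
θ = b + logit/(a) = -1.33 + 2.0209/0.9300 = 0.8431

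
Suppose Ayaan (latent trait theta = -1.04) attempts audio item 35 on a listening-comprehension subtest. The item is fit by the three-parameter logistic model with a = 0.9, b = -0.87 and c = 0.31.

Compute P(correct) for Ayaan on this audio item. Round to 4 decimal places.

0.6287

P(theta) = c + (1 − c) · 1 / (1 + exp(−a(theta − b)))
Exponent: 0.9 × (-1.04 − (-0.87)) = -0.1530
1/(1 + e^{0.1530}) = 0.4618
P = 0.31 + 0.69 × 0.4618 = 0.6287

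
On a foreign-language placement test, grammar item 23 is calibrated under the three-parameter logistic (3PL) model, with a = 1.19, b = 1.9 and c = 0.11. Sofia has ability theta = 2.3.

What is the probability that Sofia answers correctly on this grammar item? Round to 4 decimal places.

P(theta) = c + (1 − c) · 1 / (1 + exp(−a(theta − b)))
Exponent: 1.19 × (2.3 − 1.9) = 0.4760
1/(1 + e^{-0.4760}) = 0.6168
P = 0.11 + 0.89 × 0.6168 = 0.6590

0.6590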